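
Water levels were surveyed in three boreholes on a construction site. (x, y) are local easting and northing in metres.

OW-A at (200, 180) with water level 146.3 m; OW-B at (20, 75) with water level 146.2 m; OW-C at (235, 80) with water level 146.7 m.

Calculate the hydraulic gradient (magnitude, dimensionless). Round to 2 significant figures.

Taking OW-A as reference: OW-B−OW-A = (-180, -105, -0.1); OW-C−OW-A = (35, -100, +0.4).
Solve a·Δx + b·Δy = Δh: det = (-180)·(-100) − 35·(-105) = 21675.
∂h/∂x = [(-0.1)·(-100) − (+0.4)·(-105)] / 21675 = +0.002399
∂h/∂y = [(-180)·(+0.4) − 35·(-0.1)] / 21675 = -0.003160
|∇h| = √(0.002399² + -0.003160²) = 0.003967

0.0040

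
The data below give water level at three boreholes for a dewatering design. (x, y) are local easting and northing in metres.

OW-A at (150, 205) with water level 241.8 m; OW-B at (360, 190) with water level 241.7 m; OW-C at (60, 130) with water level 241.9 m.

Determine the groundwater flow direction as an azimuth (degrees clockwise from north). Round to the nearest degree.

037°

Differences from OW-A: to OW-B (Δx, Δy, Δh) = (210, -15, -0.1); to OW-C = (-90, -75, +0.1).
Determinant of the coordinate differences = 210·(-75) − (-90)·(-15) = -17100.
∂h/∂x = [(-0.1)·(-75) − (+0.1)·(-15)] / -17100 = -0.0005263
∂h/∂y = [210·(+0.1) − (-90)·(-0.1)] / -17100 = -0.0007018
Flow direction (−∇h) has components (+0.0005263 E, +0.0007018 N).
Azimuth = atan2(E, N) = atan2(+0.0005263, +0.0007018) = 36.9° ≈ 037°.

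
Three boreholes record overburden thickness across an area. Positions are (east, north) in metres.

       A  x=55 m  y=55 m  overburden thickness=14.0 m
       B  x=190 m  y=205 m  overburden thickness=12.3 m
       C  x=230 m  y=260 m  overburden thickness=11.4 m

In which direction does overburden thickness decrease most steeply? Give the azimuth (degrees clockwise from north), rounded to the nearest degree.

322°

Differences from A: to B (Δx, Δy, Δh) = (135, 150, -1.7); to C = (175, 205, -2.6).
Determinant of the coordinate differences = 135·205 − 175·150 = 1425.
∂d/∂x = [(-1.7)·205 − (-2.6)·150] / 1425 = +0.02912
∂d/∂y = [135·(-2.6) − 175·(-1.7)] / 1425 = -0.03754
Steepest decrease is along −∇f: components (-0.02912 E, +0.03754 N).
Azimuth = atan2(-0.02912, +0.03754) = 322.2° ≈ 322°.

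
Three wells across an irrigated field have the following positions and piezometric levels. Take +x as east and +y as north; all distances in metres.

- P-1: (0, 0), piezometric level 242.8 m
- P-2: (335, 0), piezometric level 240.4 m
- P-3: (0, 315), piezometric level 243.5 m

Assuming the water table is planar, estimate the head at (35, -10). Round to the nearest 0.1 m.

242.5 m

∂h/∂x = (240.4 − 242.8) / (335 − 0) = -0.007164
∂h/∂y = (243.5 − 242.8) / (315 − 0) = +0.002222
h(35, -10) = 242.8 + (-0.007164)·(35) + (+0.002222)·(-10) = 242.8 -0.251 -0.022 = 242.527 m.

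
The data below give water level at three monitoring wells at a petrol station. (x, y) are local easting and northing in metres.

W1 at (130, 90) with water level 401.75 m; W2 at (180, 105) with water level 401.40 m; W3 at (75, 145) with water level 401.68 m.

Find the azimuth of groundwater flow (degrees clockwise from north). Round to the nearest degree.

039°

Taking W1 as reference: W2−W1 = (50, 15, -0.35); W3−W1 = (-55, 55, -0.07).
Solve a·Δx + b·Δy = Δh: det = 50·55 − (-55)·15 = 3575.
∂h/∂x = [(-0.35)·55 − (-0.07)·15] / 3575 = -0.005091
∂h/∂y = [50·(-0.07) − (-55)·(-0.35)] / 3575 = -0.006364
Flow direction (−∇h) has components (+0.005091 E, +0.006364 N).
Azimuth = atan2(E, N) = atan2(+0.005091, +0.006364) = 38.7° ≈ 039°.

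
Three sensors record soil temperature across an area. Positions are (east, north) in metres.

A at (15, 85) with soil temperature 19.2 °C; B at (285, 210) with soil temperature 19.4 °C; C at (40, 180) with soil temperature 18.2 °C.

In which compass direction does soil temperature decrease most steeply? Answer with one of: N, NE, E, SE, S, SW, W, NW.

NW

Taking A as reference: B−A = (270, 125, +0.2); C−A = (25, 95, -1.0).
Solve a·Δx + b·Δy = ΔT: det = 270·95 − 25·125 = 22525.
∂T/∂x = [(+0.2)·95 − (-1.0)·125] / 22525 = +0.006393
∂T/∂y = [270·(-1.0) − 25·(+0.2)] / 22525 = -0.01221
Steepest decrease is along −∇f = (-0.006393 E, +0.01221 N) → northwest.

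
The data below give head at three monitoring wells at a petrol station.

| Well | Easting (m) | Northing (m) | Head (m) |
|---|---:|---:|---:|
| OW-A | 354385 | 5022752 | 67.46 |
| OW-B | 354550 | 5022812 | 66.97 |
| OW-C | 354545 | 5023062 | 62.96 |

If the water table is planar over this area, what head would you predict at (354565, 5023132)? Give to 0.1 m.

Differences from OW-A: to OW-B (Δx, Δy, Δh) = (165, 60, -0.49); to OW-C = (160, 310, -4.50).
Solve a·Δx + b·Δy = Δh: det = 165·310 − 160·60 = 41550.
∂h/∂x = [(-0.49)·310 − (-4.50)·60] / 41550 = +0.002842
∂h/∂y = [165·(-4.50) − 160·(-0.49)] / 41550 = -0.01598
h(354565, 5023132) = 67.46 + (+0.002842)·(180) + (-0.01598)·(380) = 67.46 +0.512 -6.074 = 61.898 m.

61.9 m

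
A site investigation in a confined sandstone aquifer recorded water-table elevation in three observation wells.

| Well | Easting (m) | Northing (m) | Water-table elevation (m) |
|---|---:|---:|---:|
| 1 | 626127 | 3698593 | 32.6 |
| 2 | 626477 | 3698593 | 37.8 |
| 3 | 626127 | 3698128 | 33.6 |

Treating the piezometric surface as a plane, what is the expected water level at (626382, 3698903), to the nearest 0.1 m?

35.7 m

∂h/∂x = (37.8 − 32.6) / (626477 − 626127) = +0.01486
∂h/∂y = (33.6 − 32.6) / (3698128 − 3698593) = -0.002151
h(626382, 3698903) = 32.6 + (+0.01486)·(255) + (-0.002151)·(310) = 32.6 +3.789 -0.667 = 35.722 m.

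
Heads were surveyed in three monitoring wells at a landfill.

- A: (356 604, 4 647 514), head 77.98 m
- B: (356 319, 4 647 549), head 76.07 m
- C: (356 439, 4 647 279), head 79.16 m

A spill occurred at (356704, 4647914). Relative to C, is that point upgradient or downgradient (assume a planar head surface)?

With h = a·x + b·y + c and A as origin, the differences give:
  (-285)·a + 35·b = -1.91
  (-165)·a + (-235)·b = +1.18
Eliminate b (×(-235) and ×35, subtract): 72750·a = 407.550 → a = ∂h/∂x = +0.005602
Back-substitute: b = ∂h/∂y = -0.008955.
Head at (356704, 4647914) = 77.98 + (+0.005602)·(100) + (-0.008955)·(400) = 74.96 m.
That is lower than the 79.16 m at C, so the point is downgradient.

downgradient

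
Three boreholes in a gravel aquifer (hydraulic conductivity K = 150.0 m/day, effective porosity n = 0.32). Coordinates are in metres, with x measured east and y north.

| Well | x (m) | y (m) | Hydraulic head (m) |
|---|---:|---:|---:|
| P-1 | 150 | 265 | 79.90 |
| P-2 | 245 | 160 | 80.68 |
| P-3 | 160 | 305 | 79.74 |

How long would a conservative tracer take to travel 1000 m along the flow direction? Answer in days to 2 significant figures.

Differences from P-1: to P-2 (Δx, Δy, Δh) = (95, -105, +0.78); to P-3 = (10, 40, -0.16).
Determinant of the coordinate differences = 95·40 − 10·(-105) = 4850.
∂h/∂x = [(+0.78)·40 − (-0.16)·(-105)] / 4850 = +0.002969
∂h/∂y = [95·(-0.16) − 10·(+0.78)] / 4850 = -0.004742
|∇h| = √(0.002969² + -0.004742²) = 0.005595
Seepage velocity v = K·i/n = 150.0 × 0.005595 / 0.32 = 2.623 m/day.
t = 1000 / 2.623 = 381.2 days.

380 days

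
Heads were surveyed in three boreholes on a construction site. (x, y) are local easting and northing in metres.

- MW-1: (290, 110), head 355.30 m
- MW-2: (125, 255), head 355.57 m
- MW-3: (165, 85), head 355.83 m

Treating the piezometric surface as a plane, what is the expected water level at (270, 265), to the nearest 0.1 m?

355.0 m

With h = a·x + b·y + c and MW-1 as origin, the differences give:
  (-165)·a + 145·b = +0.27
  (-125)·a + (-25)·b = +0.53
Eliminate b (×(-25) and ×145, subtract): 22250·a = -83.600 → a = ∂h/∂x = -0.003757
Back-substitute: b = ∂h/∂y = -0.002413.
h(270, 265) = 355.30 + (-0.003757)·(-20) + (-0.002413)·(155) = 355.30 +0.075 -0.374 = 355.001 m.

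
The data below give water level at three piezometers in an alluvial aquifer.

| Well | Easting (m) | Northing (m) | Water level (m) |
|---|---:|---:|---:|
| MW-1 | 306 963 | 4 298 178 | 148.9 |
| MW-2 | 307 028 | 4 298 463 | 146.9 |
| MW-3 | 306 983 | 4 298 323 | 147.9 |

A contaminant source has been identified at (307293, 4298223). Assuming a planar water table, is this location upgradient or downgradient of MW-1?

Taking MW-1 as reference: MW-2−MW-1 = (65, 285, -2.0); MW-3−MW-1 = (20, 145, -1.0).
Determinant of the coordinate differences = 65·145 − 20·285 = 3725.
∂h/∂x = [(-2.0)·145 − (-1.0)·285] / 3725 = -0.001342
∂h/∂y = [65·(-1.0) − 20·(-2.0)] / 3725 = -0.006711
Head at (307293, 4298223) = 148.9 + (-0.001342)·(330) + (-0.006711)·(45) = 148.16 m.
That is lower than the 148.9 m at MW-1, so the point is downgradient.

downgradient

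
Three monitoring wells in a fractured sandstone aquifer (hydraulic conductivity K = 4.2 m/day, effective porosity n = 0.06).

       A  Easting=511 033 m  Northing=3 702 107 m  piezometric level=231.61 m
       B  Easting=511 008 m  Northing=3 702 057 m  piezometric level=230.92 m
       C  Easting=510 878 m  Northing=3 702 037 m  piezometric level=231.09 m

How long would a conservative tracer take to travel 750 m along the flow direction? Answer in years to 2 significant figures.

Taking A as reference: B−A = (-25, -50, -0.69); C−A = (-155, -70, -0.52).
Solve a·Δx + b·Δy = Δh: det = (-25)·(-70) − (-155)·(-50) = -6000.
∂h/∂x = [(-0.69)·(-70) − (-0.52)·(-50)] / -6000 = -0.003717
∂h/∂y = [(-25)·(-0.52) − (-155)·(-0.69)] / -6000 = +0.01566
|∇h| = √(-0.003717² + 0.01566²) = 0.0161
Seepage velocity v = K·i/n = 4.2 × 0.0161 / 0.06 = 1.127 m/day.
t = 750 / 1.127 = 665.5 days = 1.82 years.

1.8 years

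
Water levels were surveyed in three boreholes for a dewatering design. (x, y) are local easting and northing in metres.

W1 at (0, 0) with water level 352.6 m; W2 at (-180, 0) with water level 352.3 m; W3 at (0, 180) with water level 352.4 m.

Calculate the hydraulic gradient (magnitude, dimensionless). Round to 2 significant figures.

∂h/∂x = (352.3 − 352.6) / (-180 − 0) = +0.001667
∂h/∂y = (352.4 − 352.6) / (180 − 0) = -0.001111
|∇h| = √(0.001667² + -0.001111²) = 0.002003

0.0020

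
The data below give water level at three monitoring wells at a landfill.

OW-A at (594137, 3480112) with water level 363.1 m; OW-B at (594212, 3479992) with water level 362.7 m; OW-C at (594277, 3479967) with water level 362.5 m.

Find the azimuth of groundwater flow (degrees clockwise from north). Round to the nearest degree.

128°

Differences from OW-A: to OW-B (Δx, Δy, Δh) = (75, -120, -0.4); to OW-C = (140, -145, -0.6).
Determinant of the coordinate differences = 75·(-145) − 140·(-120) = 5925.
∂h/∂x = [(-0.4)·(-145) − (-0.6)·(-120)] / 5925 = -0.002363
∂h/∂y = [75·(-0.6) − 140·(-0.4)] / 5925 = +0.001857
Flow direction (−∇h) has components (+0.002363 E, -0.001857 N).
Azimuth = atan2(E, N) = atan2(+0.002363, -0.001857) = 128.2° ≈ 128°.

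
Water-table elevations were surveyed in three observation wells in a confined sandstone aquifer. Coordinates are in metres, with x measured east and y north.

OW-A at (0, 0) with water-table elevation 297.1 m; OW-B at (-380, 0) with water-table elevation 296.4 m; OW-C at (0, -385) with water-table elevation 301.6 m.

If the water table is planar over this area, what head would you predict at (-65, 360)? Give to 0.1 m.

292.8 m

∂h/∂x = (296.4 − 297.1) / (-380 − 0) = +0.001842
∂h/∂y = (301.6 − 297.1) / (-385 − 0) = -0.01169
h(-65, 360) = 297.1 + (+0.001842)·(-65) + (-0.01169)·(360) = 297.1 -0.120 -4.208 = 292.772 m.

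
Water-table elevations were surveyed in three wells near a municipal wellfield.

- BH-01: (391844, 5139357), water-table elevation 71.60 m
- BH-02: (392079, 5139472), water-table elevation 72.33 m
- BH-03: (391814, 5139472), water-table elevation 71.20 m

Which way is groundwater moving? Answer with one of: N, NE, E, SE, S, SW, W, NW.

NW

Taking BH-01 as reference: BH-02−BH-01 = (235, 115, +0.73); BH-03−BH-01 = (-30, 115, -0.40).
Determinant of the coordinate differences = 235·115 − (-30)·115 = 30475.
∂h/∂x = [(+0.73)·115 − (-0.40)·115] / 30475 = +0.004264
∂h/∂y = [235·(-0.40) − (-30)·(+0.73)] / 30475 = -0.002366
Flow = −∇h = (-0.004264 east, +0.002366 north), which points northwest.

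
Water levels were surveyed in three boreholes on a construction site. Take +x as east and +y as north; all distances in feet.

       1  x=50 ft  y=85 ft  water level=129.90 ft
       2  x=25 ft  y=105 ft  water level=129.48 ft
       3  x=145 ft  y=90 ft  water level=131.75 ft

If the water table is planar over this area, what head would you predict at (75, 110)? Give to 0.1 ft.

With h = a·x + b·y + c and 1 as origin, the differences give:
  (-25)·a + 20·b = -0.42
  95·a + 5·b = +1.85
Eliminate b (×5 and ×20, subtract): -2025·a = -39.100 → a = ∂h/∂x = +0.01931
Back-substitute: b = ∂h/∂y = +0.003136.
h(75, 110) = 129.90 + (+0.01931)·(25) + (+0.003136)·(25) = 129.90 +0.483 +0.078 = 130.461 ft.

130.5 ft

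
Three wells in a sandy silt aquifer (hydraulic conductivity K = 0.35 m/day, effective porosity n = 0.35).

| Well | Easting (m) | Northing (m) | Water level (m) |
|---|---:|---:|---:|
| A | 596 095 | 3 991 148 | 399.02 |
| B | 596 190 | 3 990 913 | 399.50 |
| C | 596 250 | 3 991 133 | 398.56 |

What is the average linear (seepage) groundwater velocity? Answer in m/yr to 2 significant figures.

Differences from A: to B (Δx, Δy, Δh) = (95, -235, +0.48); to C = (155, -15, -0.46).
Solve a·Δx + b·Δy = Δh: det = 95·(-15) − 155·(-235) = 35000.
∂h/∂x = [(+0.48)·(-15) − (-0.46)·(-235)] / 35000 = -0.003294
∂h/∂y = [95·(-0.46) − 155·(+0.48)] / 35000 = -0.003374
|∇h| = √(-0.003294² + -0.003374²) = 0.004715
Seepage velocity v = K·i/n = 0.35 × 0.004715 / 0.35 = 0.004715 m/day = 1.722 m/yr.

1.7 m/yr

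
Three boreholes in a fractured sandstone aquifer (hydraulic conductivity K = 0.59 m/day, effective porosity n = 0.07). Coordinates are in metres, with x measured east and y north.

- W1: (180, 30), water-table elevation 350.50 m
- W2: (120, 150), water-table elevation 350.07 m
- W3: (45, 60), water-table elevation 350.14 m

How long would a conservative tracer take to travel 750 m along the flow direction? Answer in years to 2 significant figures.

Three-point gradient (reference W1): Δ to W2 = (-60, 120, -0.43), Δ to W3 = (-135, 30, -0.36).
∂h/∂x = +0.002104, ∂h/∂y = -0.002531 (det = 14400).
|∇h| = √(0.002104² + -0.002531²) = 0.003291
Seepage velocity v = K·i/n = 0.59 × 0.003291 / 0.07 = 0.02774 m/day.
t = 750 / 0.02774 = 2.704e+04 days = 74 years.

74 years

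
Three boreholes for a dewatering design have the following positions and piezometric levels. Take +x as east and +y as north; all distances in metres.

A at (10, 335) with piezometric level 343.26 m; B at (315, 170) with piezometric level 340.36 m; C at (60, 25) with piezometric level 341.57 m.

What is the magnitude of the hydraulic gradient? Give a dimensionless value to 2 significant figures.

Three-point gradient (reference A): Δ to B = (305, -165, -2.90), Δ to C = (50, -310, -1.69).
∂h/∂x = -0.007186, ∂h/∂y = +0.004293 (det = -86300).
|∇h| = √(-0.007186² + 0.004293²) = 0.008371

0.0084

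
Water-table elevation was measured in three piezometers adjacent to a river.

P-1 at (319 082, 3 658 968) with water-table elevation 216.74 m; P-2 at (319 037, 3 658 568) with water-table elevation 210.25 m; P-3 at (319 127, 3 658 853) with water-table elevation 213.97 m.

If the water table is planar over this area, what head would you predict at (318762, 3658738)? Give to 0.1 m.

Taking P-1 as reference: P-2−P-1 = (-45, -400, -6.49); P-3−P-1 = (45, -115, -2.77).
Solve a·Δx + b·Δy = Δh: det = (-45)·(-115) − 45·(-400) = 23175.
∂h/∂x = [(-6.49)·(-115) − (-2.77)·(-400)] / 23175 = -0.01561
∂h/∂y = [(-45)·(-2.77) − 45·(-6.49)] / 23175 = +0.01798
h(318762, 3658738) = 216.74 + (-0.01561)·(-320) + (+0.01798)·(-230) = 216.74 +4.994 -4.136 = 217.598 m.

217.6 m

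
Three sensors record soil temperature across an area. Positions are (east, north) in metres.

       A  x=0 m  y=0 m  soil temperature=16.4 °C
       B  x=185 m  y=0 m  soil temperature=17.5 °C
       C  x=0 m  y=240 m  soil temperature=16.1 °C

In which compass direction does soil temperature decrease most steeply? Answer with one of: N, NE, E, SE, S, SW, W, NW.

W

∂T/∂x = (17.5 − 16.4) / (185 − 0) = +0.005946
∂T/∂y = (16.1 − 16.4) / (240 − 0) = -0.001250
Steepest decrease is along −∇f = (-0.005946 E, +0.001250 N) → west.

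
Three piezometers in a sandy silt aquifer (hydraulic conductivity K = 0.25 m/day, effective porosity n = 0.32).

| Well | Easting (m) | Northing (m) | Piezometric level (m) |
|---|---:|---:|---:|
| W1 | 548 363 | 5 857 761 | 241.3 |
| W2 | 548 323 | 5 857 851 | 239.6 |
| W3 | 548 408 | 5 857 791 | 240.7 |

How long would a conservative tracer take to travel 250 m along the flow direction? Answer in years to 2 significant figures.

With h = a·x + b·y + c and W1 as origin, the differences give:
  (-40)·a + 90·b = -1.7
  45·a + 30·b = -0.6
Eliminate b (×30 and ×90, subtract): -5250·a = 3.00 → a = ∂h/∂x = -0.0005714
Back-substitute: b = ∂h/∂y = -0.01914.
|∇h| = √(-0.0005714² + -0.01914²) = 0.01915
Seepage velocity v = K·i/n = 0.25 × 0.01915 / 0.32 = 0.01496 m/day.
t = 250 / 0.01496 = 1.671e+04 days = 45.7 years.

46 years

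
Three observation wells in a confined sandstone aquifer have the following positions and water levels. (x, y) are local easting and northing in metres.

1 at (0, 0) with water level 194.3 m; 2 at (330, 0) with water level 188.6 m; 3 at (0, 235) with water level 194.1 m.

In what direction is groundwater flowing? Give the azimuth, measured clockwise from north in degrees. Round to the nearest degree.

087°

∂h/∂x = (188.6 − 194.3) / (330 − 0) = -0.01727
∂h/∂y = (194.1 − 194.3) / (235 − 0) = -0.0008511
Flow direction (−∇h) has components (+0.01727 E, +0.0008511 N).
Azimuth = atan2(E, N) = atan2(+0.01727, +0.0008511) = 87.2° ≈ 087°.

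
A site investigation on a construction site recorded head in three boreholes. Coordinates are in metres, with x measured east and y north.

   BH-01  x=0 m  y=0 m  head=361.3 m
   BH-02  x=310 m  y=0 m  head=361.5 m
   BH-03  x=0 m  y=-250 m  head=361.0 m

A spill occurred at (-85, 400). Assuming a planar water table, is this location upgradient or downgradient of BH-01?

∂h/∂x = (361.5 − 361.3) / (310 − 0) = +0.0006452
∂h/∂y = (361.0 − 361.3) / (-250 − 0) = +0.001200
Head at (-85, 400) = 361.3 + (+0.0006452)·(-85) + (+0.001200)·(400) = 361.73 m.
That is higher than the 361.3 m at BH-01, so the point is upgradient.

upgradient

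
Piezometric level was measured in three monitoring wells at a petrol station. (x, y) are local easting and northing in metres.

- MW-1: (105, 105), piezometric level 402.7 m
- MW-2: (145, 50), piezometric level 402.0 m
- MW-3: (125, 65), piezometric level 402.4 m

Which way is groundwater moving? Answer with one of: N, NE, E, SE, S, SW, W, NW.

E

Taking MW-1 as reference: MW-2−MW-1 = (40, -55, -0.7); MW-3−MW-1 = (20, -40, -0.3).
Determinant of the coordinate differences = 40·(-40) − 20·(-55) = -500.
∂h/∂x = [(-0.7)·(-40) − (-0.3)·(-55)] / -500 = -0.02300
∂h/∂y = [40·(-0.3) − 20·(-0.7)] / -500 = -0.004000
Flow = −∇h = (+0.02300 east, +0.004000 north), which points east.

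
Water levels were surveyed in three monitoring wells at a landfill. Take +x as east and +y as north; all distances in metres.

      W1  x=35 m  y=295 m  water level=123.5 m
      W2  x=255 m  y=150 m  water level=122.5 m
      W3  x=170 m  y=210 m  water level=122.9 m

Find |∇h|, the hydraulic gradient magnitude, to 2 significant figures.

0.0041

Taking W1 as reference: W2−W1 = (220, -145, -1.0); W3−W1 = (135, -85, -0.6).
Solve a·Δx + b·Δy = Δh: det = 220·(-85) − 135·(-145) = 875.
∂h/∂x = [(-1.0)·(-85) − (-0.6)·(-145)] / 875 = -0.002286
∂h/∂y = [220·(-0.6) − 135·(-1.0)] / 875 = +0.003429
|∇h| = √(-0.002286² + 0.003429²) = 0.004121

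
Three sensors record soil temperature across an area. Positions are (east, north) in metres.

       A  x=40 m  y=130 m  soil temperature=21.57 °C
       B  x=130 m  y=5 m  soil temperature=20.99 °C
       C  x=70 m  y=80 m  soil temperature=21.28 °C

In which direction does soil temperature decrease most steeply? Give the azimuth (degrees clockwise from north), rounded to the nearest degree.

220°

Three-point gradient (reference A): Δ to B = (90, -125, -0.58), Δ to C = (30, -50, -0.29).
∂T/∂x = +0.009667, ∂T/∂y = +0.01160 (det = -750).
Steepest decrease is along −∇f: components (-0.009667 E, -0.01160 N).
Azimuth = atan2(-0.009667, -0.01160) = 219.8° ≈ 220°.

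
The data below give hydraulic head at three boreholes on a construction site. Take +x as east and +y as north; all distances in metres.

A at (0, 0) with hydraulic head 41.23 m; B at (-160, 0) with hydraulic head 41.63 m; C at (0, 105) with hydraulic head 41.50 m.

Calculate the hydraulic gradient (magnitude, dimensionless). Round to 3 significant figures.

∂h/∂x = (41.63 − 41.23) / (-160 − 0) = -0.002500
∂h/∂y = (41.50 − 41.23) / (105 − 0) = +0.002571
|∇h| = √(-0.002500² + 0.002571²) = 0.003586

0.00359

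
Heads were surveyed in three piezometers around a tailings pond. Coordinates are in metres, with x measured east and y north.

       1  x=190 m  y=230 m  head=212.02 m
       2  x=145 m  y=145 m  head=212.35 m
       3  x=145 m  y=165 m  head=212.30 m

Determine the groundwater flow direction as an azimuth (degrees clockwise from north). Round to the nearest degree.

Taking 1 as reference: 2−1 = (-45, -85, +0.33); 3−1 = (-45, -65, +0.28).
Solve a·Δx + b·Δy = Δh: det = (-45)·(-65) − (-45)·(-85) = -900.
∂h/∂x = [(+0.33)·(-65) − (+0.28)·(-85)] / -900 = -0.002611
∂h/∂y = [(-45)·(+0.28) − (-45)·(+0.33)] / -900 = -0.002500
Flow direction (−∇h) has components (+0.002611 E, +0.002500 N).
Azimuth = atan2(E, N) = atan2(+0.002611, +0.002500) = 46.2° ≈ 046°.

046°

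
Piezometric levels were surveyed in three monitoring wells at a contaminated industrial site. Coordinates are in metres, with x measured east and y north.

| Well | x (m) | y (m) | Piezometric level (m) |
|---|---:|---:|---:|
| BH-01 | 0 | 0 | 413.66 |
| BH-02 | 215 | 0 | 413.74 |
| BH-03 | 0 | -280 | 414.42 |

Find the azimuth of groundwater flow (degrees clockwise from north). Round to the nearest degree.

∂h/∂x = (413.74 − 413.66) / (215 − 0) = +0.0003721
∂h/∂y = (414.42 − 413.66) / (-280 − 0) = -0.002714
Flow direction (−∇h) has components (-0.0003721 E, +0.002714 N).
Azimuth = atan2(E, N) = atan2(-0.0003721, +0.002714) = 352.2° ≈ 352°.

352°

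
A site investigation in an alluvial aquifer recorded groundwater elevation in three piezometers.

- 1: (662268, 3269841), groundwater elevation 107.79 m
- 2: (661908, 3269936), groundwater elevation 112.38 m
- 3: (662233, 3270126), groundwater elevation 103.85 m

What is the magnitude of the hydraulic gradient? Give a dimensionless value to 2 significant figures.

Taking 1 as reference: 2−1 = (-360, 95, +4.59); 3−1 = (-35, 285, -3.94).
Determinant of the coordinate differences = (-360)·285 − (-35)·95 = -99275.
∂h/∂x = [(+4.59)·285 − (-3.94)·95] / -99275 = -0.01695
∂h/∂y = [(-360)·(-3.94) − (-35)·(+4.59)] / -99275 = -0.01591
|∇h| = √(-0.01695² + -0.01591²) = 0.02325

0.023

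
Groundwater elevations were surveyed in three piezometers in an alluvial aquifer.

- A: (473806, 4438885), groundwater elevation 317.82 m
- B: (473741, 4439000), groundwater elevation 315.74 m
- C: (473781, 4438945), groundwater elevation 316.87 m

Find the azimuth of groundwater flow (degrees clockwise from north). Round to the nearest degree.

Differences from A: to B (Δx, Δy, Δh) = (-65, 115, -2.08); to C = (-25, 60, -0.95).
Determinant of the coordinate differences = (-65)·60 − (-25)·115 = -1025.
∂h/∂x = [(-2.08)·60 − (-0.95)·115] / -1025 = +0.01517
∂h/∂y = [(-65)·(-0.95) − (-25)·(-2.08)] / -1025 = -0.009512
Flow direction (−∇h) has components (-0.01517 E, +0.009512 N).
Azimuth = atan2(E, N) = atan2(-0.01517, +0.009512) = 302.1° ≈ 302°.

302°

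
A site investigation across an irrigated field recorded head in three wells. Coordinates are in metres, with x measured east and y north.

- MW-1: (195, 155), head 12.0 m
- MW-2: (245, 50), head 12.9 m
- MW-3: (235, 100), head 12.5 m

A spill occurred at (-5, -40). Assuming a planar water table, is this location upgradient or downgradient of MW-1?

upgradient

With h = a·x + b·y + c and MW-1 as origin, the differences give:
  50·a + (-105)·b = +0.9
  40·a + (-55)·b = +0.5
Eliminate b (×(-55) and ×(-105), subtract): 1450·a = 3.00 → a = ∂h/∂x = +0.002069
Back-substitute: b = ∂h/∂y = -0.007586.
Head at (-5, -40) = 12.0 + (+0.002069)·(-200) + (-0.007586)·(-195) = 13.07 m.
That is higher than the 12.0 m at MW-1, so the point is upgradient.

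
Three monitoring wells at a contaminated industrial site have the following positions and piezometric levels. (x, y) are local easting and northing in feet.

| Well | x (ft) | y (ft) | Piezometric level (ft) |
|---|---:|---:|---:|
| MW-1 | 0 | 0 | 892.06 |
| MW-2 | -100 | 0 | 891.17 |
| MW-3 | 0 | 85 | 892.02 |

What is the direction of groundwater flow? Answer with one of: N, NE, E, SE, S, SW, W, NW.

W

∂h/∂x = (891.17 − 892.06) / (-100 − 0) = +0.008900
∂h/∂y = (892.02 − 892.06) / (85 − 0) = -0.0004706
Flow = −∇h = (-0.008900 east, +0.0004706 north), which points west.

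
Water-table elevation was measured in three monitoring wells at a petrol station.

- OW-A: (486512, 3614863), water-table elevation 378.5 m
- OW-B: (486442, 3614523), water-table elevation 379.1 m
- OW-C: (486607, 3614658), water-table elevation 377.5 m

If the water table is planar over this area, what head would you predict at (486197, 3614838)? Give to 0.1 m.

Taking OW-A as reference: OW-B−OW-A = (-70, -340, +0.6); OW-C−OW-A = (95, -205, -1.0).
Determinant of the coordinate differences = (-70)·(-205) − 95·(-340) = 46650.
∂h/∂x = [(+0.6)·(-205) − (-1.0)·(-340)] / 46650 = -0.009925
∂h/∂y = [(-70)·(-1.0) − 95·(+0.6)] / 46650 = +0.0002787
h(486197, 3614838) = 378.5 + (-0.009925)·(-315) + (+0.0002787)·(-25) = 378.5 +3.126 -0.007 = 381.619 m.

381.6 m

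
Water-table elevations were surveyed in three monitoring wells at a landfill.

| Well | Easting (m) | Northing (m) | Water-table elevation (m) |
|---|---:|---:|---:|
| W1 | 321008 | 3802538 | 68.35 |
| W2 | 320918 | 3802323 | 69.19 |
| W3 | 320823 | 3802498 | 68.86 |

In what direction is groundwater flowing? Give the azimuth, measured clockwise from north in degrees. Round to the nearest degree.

Taking W1 as reference: W2−W1 = (-90, -215, +0.84); W3−W1 = (-185, -40, +0.51).
Determinant of the coordinate differences = (-90)·(-40) − (-185)·(-215) = -36175.
∂h/∂x = [(+0.84)·(-40) − (+0.51)·(-215)] / -36175 = -0.002102
∂h/∂y = [(-90)·(+0.51) − (-185)·(+0.84)] / -36175 = -0.003027
Flow direction (−∇h) has components (+0.002102 E, +0.003027 N).
Azimuth = atan2(E, N) = atan2(+0.002102, +0.003027) = 34.8° ≈ 035°.

035°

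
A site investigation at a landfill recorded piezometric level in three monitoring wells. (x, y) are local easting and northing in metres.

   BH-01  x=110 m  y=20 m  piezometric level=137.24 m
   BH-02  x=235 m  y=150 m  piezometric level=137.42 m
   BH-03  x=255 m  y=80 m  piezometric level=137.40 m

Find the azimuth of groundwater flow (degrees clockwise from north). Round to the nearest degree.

239°

Differences from BH-01: to BH-02 (Δx, Δy, Δh) = (125, 130, +0.18); to BH-03 = (145, 60, +0.16).
Determinant of the coordinate differences = 125·60 − 145·130 = -11350.
∂h/∂x = [(+0.18)·60 − (+0.16)·130] / -11350 = +0.0008811
∂h/∂y = [125·(+0.16) − 145·(+0.18)] / -11350 = +0.0005374
Flow direction (−∇h) has components (-0.0008811 E, -0.0005374 N).
Azimuth = atan2(E, N) = atan2(-0.0008811, -0.0005374) = 238.6° ≈ 239°.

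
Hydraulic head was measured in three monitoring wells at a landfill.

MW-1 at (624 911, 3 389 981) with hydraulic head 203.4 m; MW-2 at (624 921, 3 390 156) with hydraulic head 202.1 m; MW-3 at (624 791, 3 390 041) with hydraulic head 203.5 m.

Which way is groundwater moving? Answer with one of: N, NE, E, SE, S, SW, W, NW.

Differences from MW-1: to MW-2 (Δx, Δy, Δh) = (10, 175, -1.3); to MW-3 = (-120, 60, +0.1).
Solve a·Δx + b·Δy = Δh: det = 10·60 − (-120)·175 = 21600.
∂h/∂x = [(-1.3)·60 − (+0.1)·175] / 21600 = -0.004421
∂h/∂y = [10·(+0.1) − (-120)·(-1.3)] / 21600 = -0.007176
Flow = −∇h = (+0.004421 east, +0.007176 north), which points northeast.

NE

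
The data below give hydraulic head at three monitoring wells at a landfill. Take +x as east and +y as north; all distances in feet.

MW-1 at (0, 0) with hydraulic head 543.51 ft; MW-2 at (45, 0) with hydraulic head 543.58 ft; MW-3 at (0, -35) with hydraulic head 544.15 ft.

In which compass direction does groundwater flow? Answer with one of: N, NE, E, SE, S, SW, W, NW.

∂h/∂x = (543.58 − 543.51) / (45 − 0) = +0.001556
∂h/∂y = (544.15 − 543.51) / (-35 − 0) = -0.01829
Flow = −∇h = (-0.001556 east, +0.01829 north), which points north.

N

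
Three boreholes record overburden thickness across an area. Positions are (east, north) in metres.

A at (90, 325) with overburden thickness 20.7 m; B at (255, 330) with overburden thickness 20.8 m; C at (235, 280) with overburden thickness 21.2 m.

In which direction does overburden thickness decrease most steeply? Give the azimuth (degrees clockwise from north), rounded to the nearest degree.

354°

Three-point gradient (reference A): Δ to B = (165, 5, +0.1), Δ to C = (145, -45, +0.5).
∂d/∂x = +0.0008589, ∂d/∂y = -0.008344 (det = -8150).
Steepest decrease is along −∇f: components (-0.0008589 E, +0.008344 N).
Azimuth = atan2(-0.0008589, +0.008344) = 354.1° ≈ 354°.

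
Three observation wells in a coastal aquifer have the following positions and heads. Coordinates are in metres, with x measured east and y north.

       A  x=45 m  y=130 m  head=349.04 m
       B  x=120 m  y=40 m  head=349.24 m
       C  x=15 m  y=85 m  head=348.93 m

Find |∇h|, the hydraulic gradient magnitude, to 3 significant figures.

0.00313

Differences from A: to B (Δx, Δy, Δh) = (75, -90, +0.20); to C = (-30, -45, -0.11).
Solve a·Δx + b·Δy = Δh: det = 75·(-45) − (-30)·(-90) = -6075.
∂h/∂x = [(+0.20)·(-45) − (-0.11)·(-90)] / -6075 = +0.003111
∂h/∂y = [75·(-0.11) − (-30)·(+0.20)] / -6075 = +0.0003704
|∇h| = √(0.003111² + 0.0003704²) = 0.003133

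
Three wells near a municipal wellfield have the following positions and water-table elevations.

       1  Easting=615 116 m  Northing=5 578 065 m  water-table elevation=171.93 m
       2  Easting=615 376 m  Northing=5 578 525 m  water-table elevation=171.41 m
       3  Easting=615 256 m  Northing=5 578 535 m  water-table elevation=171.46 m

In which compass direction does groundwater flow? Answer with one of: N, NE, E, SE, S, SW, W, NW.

NE

With h = a·x + b·y + c and 1 as origin, the differences give:
  260·a + 460·b = -0.52
  140·a + 470·b = -0.47
Eliminate b (×470 and ×460, subtract): 57800·a = -28.200 → a = ∂h/∂x = -0.0004879
Back-substitute: b = ∂h/∂y = -0.0008547.
Flow = −∇h = (+0.0004879 east, +0.0008547 north), which points northeast.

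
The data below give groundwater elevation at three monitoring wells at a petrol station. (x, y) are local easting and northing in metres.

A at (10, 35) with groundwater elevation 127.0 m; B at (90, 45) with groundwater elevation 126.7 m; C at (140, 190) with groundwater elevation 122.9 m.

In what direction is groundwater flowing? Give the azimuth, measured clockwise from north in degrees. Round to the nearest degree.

Three-point gradient (reference A): Δ to B = (80, 10, -0.3), Δ to C = (130, 155, -4.1).
∂h/∂x = -0.0004955, ∂h/∂y = -0.02604 (det = 11100).
Flow direction (−∇h) has components (+0.0004955 E, +0.02604 N).
Azimuth = atan2(E, N) = atan2(+0.0004955, +0.02604) = 1.1° ≈ 001°.

001°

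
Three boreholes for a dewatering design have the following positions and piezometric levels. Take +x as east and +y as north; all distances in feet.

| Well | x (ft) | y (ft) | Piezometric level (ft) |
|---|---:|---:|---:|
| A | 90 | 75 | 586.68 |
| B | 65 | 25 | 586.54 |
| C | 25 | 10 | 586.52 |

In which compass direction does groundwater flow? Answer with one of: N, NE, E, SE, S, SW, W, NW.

With h = a·x + b·y + c and A as origin, the differences give:
  (-25)·a + (-50)·b = -0.14
  (-65)·a + (-65)·b = -0.16
Eliminate b (×(-65) and ×(-50), subtract): -1625·a = 1.100 → a = ∂h/∂x = -0.0006769
Back-substitute: b = ∂h/∂y = +0.003138.
Flow = −∇h = (+0.0006769 east, -0.003138 north), which points south.

S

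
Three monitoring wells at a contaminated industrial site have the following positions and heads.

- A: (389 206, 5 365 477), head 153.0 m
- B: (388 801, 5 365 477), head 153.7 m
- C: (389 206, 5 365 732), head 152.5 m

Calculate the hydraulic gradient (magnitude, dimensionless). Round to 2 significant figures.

∂h/∂x = (153.7 − 153.0) / (388801 − 389206) = -0.001728
∂h/∂y = (152.5 − 153.0) / (5365732 − 5365477) = -0.001961
|∇h| = √(-0.001728² + -0.001961²) = 0.002614

0.0026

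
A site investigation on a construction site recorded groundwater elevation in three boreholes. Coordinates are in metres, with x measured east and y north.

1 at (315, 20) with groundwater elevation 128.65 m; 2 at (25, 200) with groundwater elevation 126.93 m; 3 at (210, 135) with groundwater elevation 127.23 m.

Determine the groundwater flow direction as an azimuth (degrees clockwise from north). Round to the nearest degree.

014°

Differences from 1: to 2 (Δx, Δy, Δh) = (-290, 180, -1.72); to 3 = (-105, 115, -1.42).
Determinant of the coordinate differences = (-290)·115 − (-105)·180 = -14450.
∂h/∂x = [(-1.72)·115 − (-1.42)·180] / -14450 = -0.004000
∂h/∂y = [(-290)·(-1.42) − (-105)·(-1.72)] / -14450 = -0.01600
Flow direction (−∇h) has components (+0.004000 E, +0.01600 N).
Azimuth = atan2(E, N) = atan2(+0.004000, +0.01600) = 14.0° ≈ 014°.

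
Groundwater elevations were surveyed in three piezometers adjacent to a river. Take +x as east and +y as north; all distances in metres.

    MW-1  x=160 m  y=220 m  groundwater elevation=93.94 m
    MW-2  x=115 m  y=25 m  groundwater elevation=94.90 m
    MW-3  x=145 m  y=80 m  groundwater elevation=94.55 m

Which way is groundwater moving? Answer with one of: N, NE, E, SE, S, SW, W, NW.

Differences from MW-1: to MW-2 (Δx, Δy, Δh) = (-45, -195, +0.96); to MW-3 = (-15, -140, +0.61).
Determinant of the coordinate differences = (-45)·(-140) − (-15)·(-195) = 3375.
∂h/∂x = [(+0.96)·(-140) − (+0.61)·(-195)] / 3375 = -0.004578
∂h/∂y = [(-45)·(+0.61) − (-15)·(+0.96)] / 3375 = -0.003867
Flow = −∇h = (+0.004578 east, +0.003867 north), which points northeast.

NE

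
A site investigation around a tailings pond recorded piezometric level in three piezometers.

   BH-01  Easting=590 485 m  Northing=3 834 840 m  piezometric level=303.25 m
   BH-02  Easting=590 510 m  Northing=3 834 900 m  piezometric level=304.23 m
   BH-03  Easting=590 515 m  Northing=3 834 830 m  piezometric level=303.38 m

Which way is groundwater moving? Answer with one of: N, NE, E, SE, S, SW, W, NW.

SW

Differences from BH-01: to BH-02 (Δx, Δy, Δh) = (25, 60, +0.98); to BH-03 = (30, -10, +0.13).
Determinant of the coordinate differences = 25·(-10) − 30·60 = -2050.
∂h/∂x = [(+0.98)·(-10) − (+0.13)·60] / -2050 = +0.008585
∂h/∂y = [25·(+0.13) − 30·(+0.98)] / -2050 = +0.01276
Flow = −∇h = (-0.008585 east, -0.01276 north), which points southwest.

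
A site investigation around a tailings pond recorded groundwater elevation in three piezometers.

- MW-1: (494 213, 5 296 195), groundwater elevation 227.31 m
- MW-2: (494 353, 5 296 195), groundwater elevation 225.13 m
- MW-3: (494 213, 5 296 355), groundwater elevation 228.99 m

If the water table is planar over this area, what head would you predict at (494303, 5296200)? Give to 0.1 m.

226.0 m

∂h/∂x = (225.13 − 227.31) / (494353 − 494213) = -0.01557
∂h/∂y = (228.99 − 227.31) / (5296355 − 5296195) = +0.01050
h(494303, 5296200) = 227.31 + (-0.01557)·(90) + (+0.01050)·(5) = 227.31 -1.401 +0.053 = 225.961 m.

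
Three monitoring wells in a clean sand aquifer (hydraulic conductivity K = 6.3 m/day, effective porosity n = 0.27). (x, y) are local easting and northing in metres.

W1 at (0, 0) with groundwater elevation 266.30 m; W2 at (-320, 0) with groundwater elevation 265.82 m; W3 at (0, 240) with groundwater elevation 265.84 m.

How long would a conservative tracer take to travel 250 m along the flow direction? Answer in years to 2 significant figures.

12 years

∂h/∂x = (265.82 − 266.30) / (-320 − 0) = +0.001500
∂h/∂y = (265.84 − 266.30) / (240 − 0) = -0.001917
|∇h| = √(0.001500² + -0.001917²) = 0.002434
Seepage velocity v = K·i/n = 6.3 × 0.002434 / 0.27 = 0.05679 m/day.
t = 250 / 0.05679 = 4402 days = 12.1 years.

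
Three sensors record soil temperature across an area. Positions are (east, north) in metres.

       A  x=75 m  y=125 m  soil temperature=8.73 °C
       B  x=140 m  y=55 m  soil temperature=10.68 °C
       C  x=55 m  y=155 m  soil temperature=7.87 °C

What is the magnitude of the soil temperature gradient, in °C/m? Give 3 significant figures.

0.0309 °C/m

Taking A as reference: B−A = (65, -70, +1.95); C−A = (-20, 30, -0.86).
Solve a·Δx + b·Δy = ΔT: det = 65·30 − (-20)·(-70) = 550.
∂T/∂x = [(+1.95)·30 − (-0.86)·(-70)] / 550 = -0.003091
∂T/∂y = [65·(-0.86) − (-20)·(+1.95)] / 550 = -0.03073
|∇f| = √(-0.003091² + -0.03073²) = 0.03089 °C/m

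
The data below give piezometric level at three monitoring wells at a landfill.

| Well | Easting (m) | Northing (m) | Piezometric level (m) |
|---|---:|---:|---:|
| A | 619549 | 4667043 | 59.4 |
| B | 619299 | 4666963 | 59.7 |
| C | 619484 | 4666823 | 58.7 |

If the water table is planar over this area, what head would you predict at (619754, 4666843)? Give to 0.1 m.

Differences from A: to B (Δx, Δy, Δh) = (-250, -80, +0.3); to C = (-65, -220, -0.7).
Determinant of the coordinate differences = (-250)·(-220) − (-65)·(-80) = 49800.
∂h/∂x = [(+0.3)·(-220) − (-0.7)·(-80)] / 49800 = -0.002450
∂h/∂y = [(-250)·(-0.7) − (-65)·(+0.3)] / 49800 = +0.003906
h(619754, 4666843) = 59.4 + (-0.002450)·(205) + (+0.003906)·(-200) = 59.4 -0.502 -0.781 = 58.117 m.

58.1 m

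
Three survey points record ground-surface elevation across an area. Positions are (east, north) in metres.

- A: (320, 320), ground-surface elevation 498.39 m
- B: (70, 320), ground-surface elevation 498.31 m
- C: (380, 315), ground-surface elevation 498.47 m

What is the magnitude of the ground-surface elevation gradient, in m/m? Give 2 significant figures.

0.012 m/m

Taking A as reference: B−A = (-250, 0, -0.08); C−A = (60, -5, +0.08).
Determinant of the coordinate differences = (-250)·(-5) − 60·0 = 1250.
∂z/∂x = [(-0.08)·(-5) − (+0.08)·0] / 1250 = +0.0003200
∂z/∂y = [(-250)·(+0.08) − 60·(-0.08)] / 1250 = -0.01216
|∇f| = √(0.0003200² + -0.01216²) = 0.01216 m/m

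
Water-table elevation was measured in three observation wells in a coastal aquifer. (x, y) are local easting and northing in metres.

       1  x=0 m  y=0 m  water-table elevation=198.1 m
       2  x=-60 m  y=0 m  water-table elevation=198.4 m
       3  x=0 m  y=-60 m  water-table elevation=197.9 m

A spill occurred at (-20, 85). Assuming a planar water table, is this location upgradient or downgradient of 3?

upgradient

∂h/∂x = (198.4 − 198.1) / (-60 − 0) = -0.005000
∂h/∂y = (197.9 − 198.1) / (-60 − 0) = +0.003333
Head at (-20, 85) = 198.1 + (-0.005000)·(-20) + (+0.003333)·(85) = 198.48 m.
That is higher than the 197.9 m at 3, so the point is upgradient.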